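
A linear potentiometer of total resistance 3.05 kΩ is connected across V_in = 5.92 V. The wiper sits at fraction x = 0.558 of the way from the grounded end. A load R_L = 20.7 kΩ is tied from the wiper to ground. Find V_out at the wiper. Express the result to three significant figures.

V_out ≈ 3.19 V

Lower segment x·R_p = 1.702 kΩ; upper segment (1−x)·R_p = 1.348 kΩ.
Lower segment in parallel with the load: 1.702 ‖ 20.7 = 1.573 kΩ.
V_out = 5.92 × 1.573/(1.348 + 1.573) = 3.188 V.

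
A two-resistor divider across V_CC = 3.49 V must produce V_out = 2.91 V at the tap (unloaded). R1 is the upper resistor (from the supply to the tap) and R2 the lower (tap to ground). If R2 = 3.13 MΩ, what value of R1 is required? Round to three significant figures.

Required fraction k = V_out/V_CC = 0.8338.
So R1 = R2 · (V_CC/V_out − 1) = 3.13 × (3.49/2.91 − 1) = 3.13 × 0.1993 = 0.6238 MΩ.

R1 ≈ 0.624 MΩ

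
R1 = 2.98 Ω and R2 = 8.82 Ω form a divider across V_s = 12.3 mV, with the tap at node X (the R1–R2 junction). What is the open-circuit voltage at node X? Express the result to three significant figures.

V_th ≈ 9.19 mV

V_th is the unloaded tap voltage: V_s · R2/(R1+R2) = 12.3 × 0.7475 = 9.194 mV.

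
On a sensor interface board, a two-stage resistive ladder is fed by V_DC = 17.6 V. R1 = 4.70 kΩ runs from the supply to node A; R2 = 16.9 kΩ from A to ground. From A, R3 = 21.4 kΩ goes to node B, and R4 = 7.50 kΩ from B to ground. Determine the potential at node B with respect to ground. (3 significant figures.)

V_B ≈ 3.17 V

The second stage (R3 + R4 = 28.90 kΩ) loads node A in parallel with R2.
Effective lower resistance at A: R2 ‖ 28.90 = 10.66 kΩ.
So V_A = 17.6 × 0.6941 = 12.22 V.
Then the unloaded second divider: V_B = V_A × R4/(R3+R4) = 12.22 × 0.2595 = 3.170 V.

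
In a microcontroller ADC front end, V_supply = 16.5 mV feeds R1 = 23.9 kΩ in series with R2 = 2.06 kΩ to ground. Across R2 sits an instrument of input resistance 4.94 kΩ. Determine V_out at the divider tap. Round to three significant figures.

V_out ≈ 0.946 mV

First combine the lower leg with the load: R2 ‖ R_L = 1.454 kΩ.
Then V_out = V_supply · R2'/(R1 + R2') = 16.5 × 1.454/25.35 = 0.9461 mV.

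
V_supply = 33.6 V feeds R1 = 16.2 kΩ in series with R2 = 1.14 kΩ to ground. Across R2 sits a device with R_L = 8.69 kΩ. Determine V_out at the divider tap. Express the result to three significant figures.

V_out ≈ 1.97 V

The load sits in parallel with R2, giving an effective lower resistance R2' = R2·R_L/(R2+R_L) = 1.008 kΩ.
Voltage divider with the loaded lower leg: V_out = 33.6 × 1.008/(16.2 + 1.008) = 33.6 × 0.05857 = 1.968 V.
(Unloaded it would be 2.21 V; the load pulls it down.)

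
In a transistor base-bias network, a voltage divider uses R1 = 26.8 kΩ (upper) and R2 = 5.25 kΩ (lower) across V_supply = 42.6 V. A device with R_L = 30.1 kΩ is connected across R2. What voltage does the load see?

V_out ≈ 6.09 V

The load sits in parallel with R2, giving an effective lower resistance R2' = R2·R_L/(R2+R_L) = 4.470 kΩ.
Voltage divider with the loaded lower leg: V_out = 42.6 × 4.470/(26.8 + 4.470) = 42.6 × 0.1430 = 6.090 V.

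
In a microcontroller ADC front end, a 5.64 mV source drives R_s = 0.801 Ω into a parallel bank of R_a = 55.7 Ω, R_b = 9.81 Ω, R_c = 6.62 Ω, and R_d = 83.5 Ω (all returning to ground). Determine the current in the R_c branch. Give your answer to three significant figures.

Parallel bank: R_p = 1/(1/55.7 + 1/9.81 + 1/6.62 + 1/83.5) = 3.535 Ω.
V_A = 5.64 × 3.535/4.336 = 4.598 mV.
I(R_c) = V_A / R_c = 4.598/6.62 = 0.6946 mA.

I ≈ 0.695 mA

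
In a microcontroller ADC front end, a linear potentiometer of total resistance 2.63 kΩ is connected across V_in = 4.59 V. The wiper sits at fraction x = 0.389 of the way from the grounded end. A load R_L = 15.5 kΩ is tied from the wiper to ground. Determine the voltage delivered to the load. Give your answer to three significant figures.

Lower segment x·R_p = 1.023 kΩ; upper segment (1−x)·R_p = 1.607 kΩ.
Lower segment in parallel with the load: 1.023 ‖ 15.5 = 0.9597 kΩ.
Loaded-divider output: V_out = 4.59 × 0.3739 = 1.716 V.

V_out ≈ 1.72 V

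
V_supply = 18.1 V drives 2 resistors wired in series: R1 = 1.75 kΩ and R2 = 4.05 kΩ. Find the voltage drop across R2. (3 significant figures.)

V ≈ 12.6 V

ΣR = 1.75 + 4.05 = 5.800 kΩ.
V = V_supply · R/ΣR = 18.1 × 0.6983 = 12.64 V.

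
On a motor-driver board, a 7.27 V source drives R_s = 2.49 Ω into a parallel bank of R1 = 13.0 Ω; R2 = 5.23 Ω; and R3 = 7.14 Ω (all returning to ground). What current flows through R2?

Combine the parallel branches: R_p = (1/13.0 + 1/5.23 + 1/7.14)⁻¹ = 2.450 Ω.
V_A by voltage divider: V_A = 7.27 × 2.450/(2.49 + 2.450) = 3.605 V.
Branch current I = V_A/R2 = 3.605/5.23 = 0.6894 A.

I ≈ 0.689 A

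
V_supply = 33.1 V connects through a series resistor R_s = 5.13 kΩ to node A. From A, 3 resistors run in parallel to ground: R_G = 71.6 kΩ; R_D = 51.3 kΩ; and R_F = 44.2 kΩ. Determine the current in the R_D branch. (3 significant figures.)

Parallel bank: R_p = 1/(1/71.6 + 1/51.3 + 1/44.2) = 17.83 kΩ.
V_A by voltage divider: V_A = 33.1 × 17.83/(5.13 + 17.83) = 25.70 V.
I(R_D) = V_A / R_D = 25.70/51.3 = 0.5011 mA.

I ≈ 0.501 mA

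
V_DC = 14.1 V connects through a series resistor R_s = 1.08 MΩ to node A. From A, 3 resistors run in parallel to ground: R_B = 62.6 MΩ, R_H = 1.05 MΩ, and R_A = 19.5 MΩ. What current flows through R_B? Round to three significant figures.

Parallel bank: R_p = 1/(1/62.6 + 1/1.05 + 1/19.5) = 0.9807 MΩ.
V_A by voltage divider: V_A = 14.1 × 0.9807/(1.08 + 0.9807) = 6.710 V.
Branch current I = V_A/R_B = 6.710/62.6 = 0.1072 µA.

I ≈ 0.107 µA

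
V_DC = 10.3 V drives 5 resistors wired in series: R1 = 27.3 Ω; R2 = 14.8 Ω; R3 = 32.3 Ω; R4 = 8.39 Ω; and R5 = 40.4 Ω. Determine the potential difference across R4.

Total series resistance ΣR = 27.3 + 14.8 + 32.3 + 8.39 + 40.4 = 123.2 Ω.
By the voltage-divider rule, V = 10.3 × 8.390/123.2 = 0.7015 V.

V ≈ 0.701 V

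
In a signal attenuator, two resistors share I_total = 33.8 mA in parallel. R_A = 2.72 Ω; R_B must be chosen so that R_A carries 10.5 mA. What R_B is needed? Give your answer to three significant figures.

R_B ≈ 1.23 Ω

In a two-way split, I_A/I_total = R_B/(R_A + R_B).
10.5/33.8 = R_B/(R_A + R_B) → R_B = R_A · (0.3107)/(1 − 0.3107) = 2.72 × 0.4506 = 1.226 Ω.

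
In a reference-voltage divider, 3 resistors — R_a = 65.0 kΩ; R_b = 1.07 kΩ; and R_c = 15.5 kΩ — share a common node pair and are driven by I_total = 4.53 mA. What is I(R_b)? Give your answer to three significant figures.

Total conductance ΣG = 1/65.0 + 1/1.07 + 1/15.5 = 1.014 (units of 1/kΩ).
By the current-divider rule, I = I_total · G_k/ΣG = 4.53 × 0.9212 = 4.173 mA.

I ≈ 4.17 mA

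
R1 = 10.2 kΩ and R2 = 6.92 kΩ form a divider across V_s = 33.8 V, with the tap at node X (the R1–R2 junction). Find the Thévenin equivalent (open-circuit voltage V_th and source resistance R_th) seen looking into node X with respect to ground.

V_th ≈ 13.7 V, R_th ≈ 4.12 kΩ

Open-circuit (no load on X): V_th = V_s · R2/(R1 + R2) = 33.8 × 6.92/(10.20 + 6.92) = 13.66 V.
Zeroing V_s shorts the top of R1 to ground, so R_th = R1 ‖ R2 = 4.123 kΩ.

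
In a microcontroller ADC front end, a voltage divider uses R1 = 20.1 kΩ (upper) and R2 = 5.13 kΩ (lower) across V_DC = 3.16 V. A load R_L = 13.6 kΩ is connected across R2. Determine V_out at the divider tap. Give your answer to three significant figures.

V_out ≈ 0.494 V

First combine the lower leg with the load: R2 ‖ R_L = 3.725 kΩ.
Then V_out = V_DC · R2'/(R1 + R2') = 3.16 × 3.725/23.82 = 0.4941 V.
(Unloaded it would be 0.643 V; the load pulls it down.)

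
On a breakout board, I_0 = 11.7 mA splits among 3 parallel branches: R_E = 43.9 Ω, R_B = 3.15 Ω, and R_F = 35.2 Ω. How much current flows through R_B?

ΣG = 1/43.9 + 1/3.15 + 1/35.2 = 0.3686.
By the current-divider rule, I = I_0 · G_k/ΣG = 11.7 × 0.8611 = 10.08 mA.

I ≈ 10.1 mA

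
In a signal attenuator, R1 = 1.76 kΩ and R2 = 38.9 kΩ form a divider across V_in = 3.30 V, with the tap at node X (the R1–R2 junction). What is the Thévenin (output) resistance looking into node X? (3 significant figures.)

Looking into X with the source shorted: R_th = R1·R2/(R1+R2) = 1.760 × 38.9/40.66 = 1.684 kΩ.

R_th ≈ 1.68 kΩ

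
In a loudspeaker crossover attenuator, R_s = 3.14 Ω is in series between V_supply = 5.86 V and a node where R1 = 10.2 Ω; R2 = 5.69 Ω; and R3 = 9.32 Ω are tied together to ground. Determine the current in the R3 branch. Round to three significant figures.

Parallel bank: R_p = 1/(1/10.2 + 1/5.69 + 1/9.32) = 2.624 Ω.
Node voltage V_A = V_supply · R_p/(R_s + R_p) = 5.86 × 0.4552 = 2.668 V.
Branch current I = V_A/R3 = 2.668/9.32 = 0.2862 A.
(Equivalently: I_total = 1.017 A, then current-divider fraction G_k/ΣG = 0.2816.)

I ≈ 0.286 A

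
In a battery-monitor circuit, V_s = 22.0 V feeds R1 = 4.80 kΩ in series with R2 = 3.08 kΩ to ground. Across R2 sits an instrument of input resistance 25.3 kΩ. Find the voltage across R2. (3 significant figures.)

R2 ‖ R_L = (3.08 × 25.3)/(3.08 + 25.3) = 2.746 kΩ.
Voltage divider with the loaded lower leg: V_out = 22.0 × 2.746/(4.80 + 2.746) = 22.0 × 0.3639 = 8.005 V.

V_out ≈ 8.01 V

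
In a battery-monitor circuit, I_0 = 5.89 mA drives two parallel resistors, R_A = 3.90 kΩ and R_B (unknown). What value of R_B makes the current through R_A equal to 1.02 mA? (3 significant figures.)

R_B ≈ 0.817 kΩ

In a two-way split, I_A/I_0 = R_B/(R_A + R_B).
With f = 0.1732, R_B = R_A · f/(1−f) = 3.90 × 0.2094 = 0.8168 kΩ.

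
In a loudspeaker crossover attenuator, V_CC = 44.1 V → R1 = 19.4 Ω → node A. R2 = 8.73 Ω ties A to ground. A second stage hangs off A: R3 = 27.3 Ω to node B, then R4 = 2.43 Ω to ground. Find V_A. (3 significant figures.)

The second stage (R3 + R4 = 29.73 Ω) loads node A in parallel with R2.
R2 ‖ (R3+R4) = 6.748 Ω.
V_A = 44.1 × 6.748/(19.4 + 6.748) = 11.38 V.

V_A ≈ 11.4 V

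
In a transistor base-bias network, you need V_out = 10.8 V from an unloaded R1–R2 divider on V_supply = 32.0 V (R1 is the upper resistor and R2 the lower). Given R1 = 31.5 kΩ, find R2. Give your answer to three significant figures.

R2 ≈ 16.0 kΩ

Required fraction k = V_out/V_supply = 0.3375.
So R2 = R1 · V_out/(V_supply − V_out) = 31.5 × 10.8/(32.0 − 10.8) = 31.5 × 0.5094 = 16.05 kΩ.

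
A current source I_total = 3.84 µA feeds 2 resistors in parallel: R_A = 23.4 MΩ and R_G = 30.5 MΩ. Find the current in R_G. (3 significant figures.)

I ≈ 1.67 µA

For two parallel branches, I_k = I_total · (other R)/(sum of R).
So I = 3.84 × 23.4/53.90 = 1.667 µA.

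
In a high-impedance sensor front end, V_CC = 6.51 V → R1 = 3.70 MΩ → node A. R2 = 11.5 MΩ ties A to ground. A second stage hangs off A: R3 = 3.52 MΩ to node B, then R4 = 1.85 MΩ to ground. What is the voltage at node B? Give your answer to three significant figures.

V_B ≈ 1.12 V

The second stage (R3 + R4 = 5.370 MΩ) loads node A in parallel with R2.
R2 ‖ (R3+R4) = 3.661 MΩ.
V_A = 6.51 × 3.661/(3.70 + 3.661) = 3.238 V.
Then the unloaded second divider: V_B = V_A × R4/(R3+R4) = 3.238 × 0.3445 = 1.115 V.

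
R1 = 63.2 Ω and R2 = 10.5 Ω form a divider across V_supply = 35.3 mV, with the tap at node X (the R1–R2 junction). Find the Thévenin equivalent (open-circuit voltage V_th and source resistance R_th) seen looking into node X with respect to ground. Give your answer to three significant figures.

V_th is the unloaded tap voltage: V_supply · R2/(R1+R2) = 35.3 × 0.1425 = 5.029 mV.
Zeroing V_supply shorts the top of R1 to ground, so R_th = R1 ‖ R2 = 9.004 Ω.

V_th ≈ 5.03 mV, R_th ≈ 9.00 Ω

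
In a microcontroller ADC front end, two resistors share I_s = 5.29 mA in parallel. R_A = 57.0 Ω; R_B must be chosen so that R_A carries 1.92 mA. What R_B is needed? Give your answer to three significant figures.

R_B ≈ 32.5 Ω

The fraction through R_A equals R_B/(R_A+R_B).
1.92/5.29 = R_B/(R_A + R_B) → R_B = R_A · (0.3629)/(1 − 0.3629) = 57.0 × 0.5697 = 32.47 Ω.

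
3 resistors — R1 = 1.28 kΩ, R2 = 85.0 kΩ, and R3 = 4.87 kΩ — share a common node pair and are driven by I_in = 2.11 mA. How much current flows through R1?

Conductances: ΣG = 1/1.28 + 1/85.0 + 1/4.87 = 0.9984 (1/kΩ).
Current divider: I(R1) = I_in · G_k/ΣG = 2.11 × (0.7812/0.9984) = 2.11 × 0.7825 = 1.651 mA.

I ≈ 1.65 mA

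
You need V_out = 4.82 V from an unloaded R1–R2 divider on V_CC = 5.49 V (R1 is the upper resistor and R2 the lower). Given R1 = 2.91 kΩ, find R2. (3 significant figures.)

The divider ratio is R2/(R1+R2) = 4.82/5.49 = 0.8780.
Rearranging, R2 = R1·k/(1−k) = 2.91 × 7.194 = 20.93 kΩ.

R2 ≈ 20.9 kΩ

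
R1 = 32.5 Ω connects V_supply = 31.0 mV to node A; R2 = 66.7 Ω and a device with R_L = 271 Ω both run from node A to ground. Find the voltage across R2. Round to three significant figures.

The load sits in parallel with R2, giving an effective lower resistance R2' = R2·R_L/(R2+R_L) = 53.53 Ω.
Then V_out = V_supply · R2'/(R1 + R2') = 31.0 × 53.53/86.03 = 19.29 mV.
(Unloaded it would be 20.8 mV; the load pulls it down.)

V_out ≈ 19.3 mV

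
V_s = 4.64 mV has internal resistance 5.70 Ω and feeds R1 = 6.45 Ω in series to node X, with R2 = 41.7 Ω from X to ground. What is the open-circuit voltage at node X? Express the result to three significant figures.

V_th ≈ 3.59 mV

R1' = 5.70 + 6.45 = 12.15 Ω (source resistance + R1).
V_th is the unloaded tap voltage: V_s · R2/(R1'+R2) = 4.64 × 0.7744 = 3.593 mV.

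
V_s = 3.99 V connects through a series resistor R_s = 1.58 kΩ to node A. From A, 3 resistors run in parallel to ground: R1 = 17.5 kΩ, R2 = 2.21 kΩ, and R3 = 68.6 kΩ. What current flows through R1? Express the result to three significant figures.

I ≈ 0.125 mA

Parallel bank: R_p = 1/(1/17.5 + 1/2.21 + 1/68.6) = 1.908 kΩ.
V_A = 3.99 × 1.908/3.488 = 2.182 V.
Branch current I = V_A/R1 = 2.182/17.5 = 0.1247 mA.
(Check via current divider: I_total = 1.144 mA; share G_k/ΣG = 0.1090 → same result.)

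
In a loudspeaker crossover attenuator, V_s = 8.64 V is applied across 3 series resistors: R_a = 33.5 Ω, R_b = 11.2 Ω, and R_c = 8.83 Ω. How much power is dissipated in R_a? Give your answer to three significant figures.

Series current I = V_s/ΣR = 8.64/53.53 = 0.1614 A.
V(R_a) = I·R = 5.407 V; P = V·I = 5.407 × 0.1614 = 0.8727 W.

P ≈ 0.873 W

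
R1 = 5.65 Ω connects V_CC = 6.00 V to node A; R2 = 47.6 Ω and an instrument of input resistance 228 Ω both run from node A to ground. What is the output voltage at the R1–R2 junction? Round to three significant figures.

V_out ≈ 5.25 V

R2 ‖ R_L = (47.6 × 228)/(47.6 + 228) = 39.38 Ω.
Now apply the divider: V_out = 6.00 × 0.8745 = 5.247 V.
(Unloaded it would be 5.36 V; the load pulls it down.)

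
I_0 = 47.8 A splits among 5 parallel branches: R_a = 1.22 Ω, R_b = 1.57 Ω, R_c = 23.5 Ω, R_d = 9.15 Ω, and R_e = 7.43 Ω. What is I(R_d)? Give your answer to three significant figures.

ΣG = 1/1.22 + 1/1.57 + 1/23.5 + 1/9.15 + 1/7.43 = 1.743.
By the current-divider rule, I = I_0 · G_k/ΣG = 47.8 × 0.06270 = 2.997 A.

I ≈ 3.00 A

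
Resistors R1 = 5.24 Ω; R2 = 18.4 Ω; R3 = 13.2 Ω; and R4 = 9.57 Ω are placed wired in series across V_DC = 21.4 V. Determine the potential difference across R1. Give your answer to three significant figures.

Series total: ΣR = 5.24 + 18.4 + 13.2 + 9.57 = 46.41 Ω.
V = V_DC · R/ΣR = 21.4 × 0.1129 = 2.416 V.

V ≈ 2.42 V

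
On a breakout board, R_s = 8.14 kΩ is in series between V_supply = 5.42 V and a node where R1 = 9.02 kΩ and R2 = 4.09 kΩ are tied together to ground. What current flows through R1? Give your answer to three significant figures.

I ≈ 0.154 mA

Equivalent of the parallel group: R_p = 2.814 kΩ.
Node voltage V_A = V_supply · R_p/(R_s + R_p) = 5.42 × 0.2569 = 1.392 V.
I(R1) = V_A / R1 = 1.392/9.02 = 0.1544 mA.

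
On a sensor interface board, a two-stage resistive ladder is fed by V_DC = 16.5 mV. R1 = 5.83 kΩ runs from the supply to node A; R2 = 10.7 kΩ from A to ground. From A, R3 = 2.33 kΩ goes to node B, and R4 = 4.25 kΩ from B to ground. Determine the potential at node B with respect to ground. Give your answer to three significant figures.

V_B ≈ 4.38 mV

Looking into the second stage from A: R3 + R4 = 6.580 kΩ appears in parallel with R2.
R2 ‖ (R3+R4) = 4.074 kΩ.
So V_A = 16.5 × 0.4114 = 6.788 mV.
Stage 2 is unloaded, so V_B = V_A · R4/(R3+R4) = 6.788 × 4.25/6.580 = 4.384 mV.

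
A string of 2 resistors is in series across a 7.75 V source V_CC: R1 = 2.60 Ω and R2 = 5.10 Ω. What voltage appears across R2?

ΣR = 2.60 + 5.10 = 7.700 Ω.
By the voltage-divider rule, V = 7.75 × 5.100/7.700 = 5.133 V.

V ≈ 5.13 V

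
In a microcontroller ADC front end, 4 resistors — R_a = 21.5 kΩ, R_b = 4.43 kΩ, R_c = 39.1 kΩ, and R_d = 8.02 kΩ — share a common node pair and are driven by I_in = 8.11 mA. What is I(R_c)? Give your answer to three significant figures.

Total conductance ΣG = 1/21.5 + 1/4.43 + 1/39.1 + 1/8.02 = 0.4225 (units of 1/kΩ).
By the current-divider rule, I = I_in · G_k/ΣG = 8.11 × 0.06053 = 0.4909 mA.

I ≈ 0.491 mA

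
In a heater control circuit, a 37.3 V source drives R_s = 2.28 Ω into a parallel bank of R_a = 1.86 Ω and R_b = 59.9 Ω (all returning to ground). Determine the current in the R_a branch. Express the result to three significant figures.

I ≈ 8.86 A

Equivalent of the parallel group: R_p = 1.804 Ω.
V_A by voltage divider: V_A = 37.3 × 1.804/(2.28 + 1.804) = 16.48 V.
Branch current I = V_A/R_a = 16.48/1.86 = 8.858 A.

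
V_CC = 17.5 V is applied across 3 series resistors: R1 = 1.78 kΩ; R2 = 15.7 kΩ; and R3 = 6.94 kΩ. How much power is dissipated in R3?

ΣR = 24.42 kΩ → I = 17.5/24.42 = 0.7166 mA.
P(R3) = I²·R3 = (0.7166)² × 6.94 = 3.564 mW.

P ≈ 3.56 mW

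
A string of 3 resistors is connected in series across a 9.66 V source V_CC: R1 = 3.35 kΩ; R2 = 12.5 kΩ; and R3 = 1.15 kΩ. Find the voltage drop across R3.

V ≈ 0.653 V

ΣR = 3.35 + 12.5 + 1.15 = 17.00 kΩ.
V = V_CC · R/ΣR = 9.66 × 0.06765 = 0.6535 V.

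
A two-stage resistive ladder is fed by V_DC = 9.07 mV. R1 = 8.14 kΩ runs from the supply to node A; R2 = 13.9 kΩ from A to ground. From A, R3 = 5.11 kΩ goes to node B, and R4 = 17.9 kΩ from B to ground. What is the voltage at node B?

The second stage (R3 + R4 = 23.01 kΩ) loads node A in parallel with R2.
Effective lower resistance at A: R2 ‖ 23.01 = 8.665 kΩ.
So V_A = 9.07 × 0.5156 = 4.677 mV.
Then the unloaded second divider: V_B = V_A × R4/(R3+R4) = 4.677 × 0.7779 = 3.638 mV.

V_B ≈ 3.64 mV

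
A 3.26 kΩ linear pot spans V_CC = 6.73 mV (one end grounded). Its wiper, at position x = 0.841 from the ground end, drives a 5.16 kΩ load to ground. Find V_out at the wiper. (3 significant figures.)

V_out ≈ 5.22 mV

Lower segment x·R_p = 2.742 kΩ; upper segment (1−x)·R_p = 0.5183 kΩ.
(x·R_p) ‖ R_L = 1.790 kΩ.
Then V_out = V_CC · 1.790/(0.5183 + 1.790) = 5.219 mV.
(Unloaded: V_out = x·V_CC = 5.66 mV.)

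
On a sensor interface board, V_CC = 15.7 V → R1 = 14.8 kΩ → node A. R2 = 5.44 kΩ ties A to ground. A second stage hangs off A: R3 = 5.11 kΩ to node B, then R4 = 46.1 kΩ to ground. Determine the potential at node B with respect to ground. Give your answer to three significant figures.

V_B ≈ 3.52 V

Node A sees R2 in parallel with the series input of stage 2, R3 + R4 = 51.21 kΩ.
R2 ‖ (R3+R4) = 4.918 kΩ.
V_A = 15.7 × 4.918/(14.8 + 4.918) = 3.916 V.
V_B = V_A × 0.9002 = 3.525 V.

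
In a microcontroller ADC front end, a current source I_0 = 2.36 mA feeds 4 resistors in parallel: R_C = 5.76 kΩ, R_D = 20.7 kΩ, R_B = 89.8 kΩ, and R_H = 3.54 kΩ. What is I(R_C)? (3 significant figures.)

Total conductance ΣG = 1/5.76 + 1/20.7 + 1/89.8 + 1/3.54 = 0.5155 (units of 1/kΩ).
Current divider: I(R_C) = I_0 · G_k/ΣG = 2.36 × (0.1736/0.5155) = 2.36 × 0.3368 = 0.7947 mA.

I ≈ 0.795 mA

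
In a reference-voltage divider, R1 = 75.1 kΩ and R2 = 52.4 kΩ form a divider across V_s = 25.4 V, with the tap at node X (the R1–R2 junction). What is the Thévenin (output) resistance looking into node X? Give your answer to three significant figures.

R_th ≈ 30.9 kΩ

With V_s suppressed (replaced by a short), R_th = R1 ‖ R2 = (75.10 × 52.4)/(75.10 + 52.4) = 30.86 kΩ.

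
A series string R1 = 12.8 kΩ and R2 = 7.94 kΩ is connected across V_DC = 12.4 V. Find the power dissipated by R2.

P ≈ 2.84 mW

Series current I = V_DC/ΣR = 12.4/20.74 = 0.5979 mA.
P = I²R = 0.3575 × 7.94 = 2.838 mW.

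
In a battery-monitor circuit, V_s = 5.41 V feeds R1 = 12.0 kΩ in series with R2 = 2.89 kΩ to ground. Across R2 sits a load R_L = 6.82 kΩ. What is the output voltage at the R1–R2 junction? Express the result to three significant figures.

V_out ≈ 0.783 V

R2 ‖ R_L = (2.89 × 6.82)/(2.89 + 6.82) = 2.030 kΩ.
Then V_out = V_s · R2'/(R1 + R2') = 5.41 × 2.030/14.03 = 0.7827 V.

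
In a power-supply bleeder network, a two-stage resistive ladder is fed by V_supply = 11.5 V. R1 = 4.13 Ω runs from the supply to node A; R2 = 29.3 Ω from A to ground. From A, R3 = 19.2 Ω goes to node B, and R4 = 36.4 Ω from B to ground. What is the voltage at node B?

The second stage (R3 + R4 = 55.60 Ω) loads node A in parallel with R2.
R2 ‖ (R3+R4) = 19.19 Ω.
So V_A = 11.5 × 0.8229 = 9.463 V.
Then the unloaded second divider: V_B = V_A × R4/(R3+R4) = 9.463 × 0.6547 = 6.195 V.

V_B ≈ 6.20 V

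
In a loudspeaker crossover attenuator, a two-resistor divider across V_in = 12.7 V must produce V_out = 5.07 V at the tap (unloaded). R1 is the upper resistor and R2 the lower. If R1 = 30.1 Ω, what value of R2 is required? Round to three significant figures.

R2 ≈ 20.0 Ω

Required fraction k = V_out/V_in = 0.3992.
R2 = R1 · 0.3992/(1 − 0.3992) = 20.00 Ω.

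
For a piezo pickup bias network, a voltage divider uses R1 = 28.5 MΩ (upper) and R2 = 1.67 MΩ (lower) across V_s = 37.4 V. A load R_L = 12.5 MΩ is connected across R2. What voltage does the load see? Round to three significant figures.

First combine the lower leg with the load: R2 ‖ R_L = 1.473 MΩ.
Then V_out = V_s · R2'/(R1 + R2') = 37.4 × 1.473/29.97 = 1.838 V.

V_out ≈ 1.84 V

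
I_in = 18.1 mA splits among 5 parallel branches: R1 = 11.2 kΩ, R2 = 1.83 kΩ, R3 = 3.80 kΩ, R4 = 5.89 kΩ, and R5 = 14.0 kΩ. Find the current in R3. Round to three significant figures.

ΣG = 1/11.2 + 1/1.83 + 1/3.80 + 1/5.89 + 1/14.0 = 1.140.
R3 takes the fraction G_k/ΣG = 0.2632/1.140 = 0.2308, so I = 18.1 × 0.2308 = 4.178 mA.

I ≈ 4.18 mA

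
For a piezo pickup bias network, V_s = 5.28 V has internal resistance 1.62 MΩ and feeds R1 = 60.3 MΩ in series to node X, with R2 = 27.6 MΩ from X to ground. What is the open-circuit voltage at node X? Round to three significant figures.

R1' = 1.62 + 60.3 = 61.92 MΩ (source resistance + R1).
With X open, the divider is unloaded: V_th = 5.28 × 27.6/89.52 = 1.628 V.

V_th ≈ 1.63 V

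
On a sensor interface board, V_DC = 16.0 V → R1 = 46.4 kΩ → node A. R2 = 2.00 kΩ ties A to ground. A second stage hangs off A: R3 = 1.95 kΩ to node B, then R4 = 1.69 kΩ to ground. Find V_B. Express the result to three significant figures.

V_B ≈ 0.201 V

Looking into the second stage from A: R3 + R4 = 3.640 kΩ appears in parallel with R2.
Effective lower resistance at A: R2 ‖ 3.640 = 1.291 kΩ.
V_A = 16.0 × 1.291/(46.4 + 1.291) = 0.4330 V.
V_B = V_A × 0.4643 = 0.2011 V.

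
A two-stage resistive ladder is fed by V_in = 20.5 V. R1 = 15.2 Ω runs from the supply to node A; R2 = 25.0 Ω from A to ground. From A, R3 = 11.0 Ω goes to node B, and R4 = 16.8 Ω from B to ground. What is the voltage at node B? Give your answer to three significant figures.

The second stage (R3 + R4 = 27.80 Ω) loads node A in parallel with R2.
R2 ‖ (R3+R4) = 13.16 Ω.
So V_A = 20.5 × 0.4641 = 9.514 V.
Stage 2 is unloaded, so V_B = V_A · R4/(R3+R4) = 9.514 × 16.8/27.80 = 5.749 V.

V_B ≈ 5.75 V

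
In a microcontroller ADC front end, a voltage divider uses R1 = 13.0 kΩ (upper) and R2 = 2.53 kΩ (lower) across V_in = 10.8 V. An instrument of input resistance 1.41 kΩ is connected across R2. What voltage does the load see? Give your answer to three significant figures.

V_out ≈ 0.703 V

First combine the lower leg with the load: R2 ‖ R_L = 0.9054 kΩ.
Then V_out = V_in · R2'/(R1 + R2') = 10.8 × 0.9054/13.91 = 0.7032 V.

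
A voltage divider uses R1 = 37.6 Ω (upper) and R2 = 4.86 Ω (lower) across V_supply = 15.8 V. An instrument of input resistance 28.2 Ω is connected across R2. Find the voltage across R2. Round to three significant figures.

V_out ≈ 1.57 V

R2 ‖ R_L = (4.86 × 28.2)/(4.86 + 28.2) = 4.146 Ω.
Now apply the divider: V_out = 15.8 × 0.09931 = 1.569 V.
(Unloaded it would be 1.81 V; the load pulls it down.)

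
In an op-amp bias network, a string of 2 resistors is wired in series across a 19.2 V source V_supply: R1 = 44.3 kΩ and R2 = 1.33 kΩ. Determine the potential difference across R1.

Total series resistance ΣR = 44.3 + 1.33 = 45.63 kΩ.
V = V_supply · R/ΣR = 19.2 × 0.9709 = 18.64 V.

V ≈ 18.6 V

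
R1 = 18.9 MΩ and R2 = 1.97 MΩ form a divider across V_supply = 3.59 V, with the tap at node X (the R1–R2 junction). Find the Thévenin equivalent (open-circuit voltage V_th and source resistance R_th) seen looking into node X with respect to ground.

Open-circuit (no load on X): V_th = V_supply · R2/(R1 + R2) = 3.59 × 1.97/(18.90 + 1.97) = 0.3389 V.
Looking into X with the source shorted: R_th = R1·R2/(R1+R2) = 18.90 × 1.97/20.87 = 1.784 MΩ.

V_th ≈ 0.339 V, R_th ≈ 1.78 MΩ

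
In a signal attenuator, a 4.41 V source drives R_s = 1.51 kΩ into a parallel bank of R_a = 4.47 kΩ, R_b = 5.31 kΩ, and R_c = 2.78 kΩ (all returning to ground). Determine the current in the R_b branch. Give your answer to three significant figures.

Equivalent of the parallel group: R_p = 1.296 kΩ.
Node voltage V_A = V_s · R_p/(R_s + R_p) = 4.41 × 0.4618 = 2.037 V.
I(R_b) = V_A / R_b = 2.037/5.31 = 0.3835 mA.
(Check via current divider: I_total = 1.572 mA; share G_k/ΣG = 0.2440 → same result.)

I ≈ 0.384 mA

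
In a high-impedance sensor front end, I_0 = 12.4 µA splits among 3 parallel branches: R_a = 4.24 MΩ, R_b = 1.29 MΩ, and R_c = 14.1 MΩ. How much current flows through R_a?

Total conductance ΣG = 1/4.24 + 1/1.29 + 1/14.1 = 1.082 (units of 1/MΩ).
By the current-divider rule, I = I_0 · G_k/ΣG = 12.4 × 0.2180 = 2.703 µA.

I ≈ 2.70 µA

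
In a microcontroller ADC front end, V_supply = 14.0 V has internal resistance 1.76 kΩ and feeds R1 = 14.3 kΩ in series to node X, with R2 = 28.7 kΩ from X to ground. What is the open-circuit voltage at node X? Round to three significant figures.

R1' = 1.76 + 14.3 = 16.06 kΩ (source resistance + R1).
Open-circuit (no load on X): V_th = V_supply · R2/(R1' + R2) = 14.0 × 28.7/(16.06 + 28.7) = 8.977 V.

V_th ≈ 8.98 V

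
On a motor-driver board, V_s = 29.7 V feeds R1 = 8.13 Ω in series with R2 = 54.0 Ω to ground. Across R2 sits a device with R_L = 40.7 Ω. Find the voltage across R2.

V_out ≈ 22.0 V

R2 ‖ R_L = (54.0 × 40.7)/(54.0 + 40.7) = 23.21 Ω.
Voltage divider with the loaded lower leg: V_out = 29.7 × 23.21/(8.13 + 23.21) = 29.7 × 0.7406 = 21.99 V.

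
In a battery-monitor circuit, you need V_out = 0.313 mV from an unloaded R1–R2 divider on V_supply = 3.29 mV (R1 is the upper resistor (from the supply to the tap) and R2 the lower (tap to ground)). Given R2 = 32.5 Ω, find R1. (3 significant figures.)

The divider ratio is R2/(R1+R2) = 0.313/3.29 = 0.09514.
So R1 = R2 · (V_supply/V_out − 1) = 32.5 × (3.29/0.313 − 1) = 32.5 × 9.511 = 309.1 Ω.

R1 ≈ 309 Ω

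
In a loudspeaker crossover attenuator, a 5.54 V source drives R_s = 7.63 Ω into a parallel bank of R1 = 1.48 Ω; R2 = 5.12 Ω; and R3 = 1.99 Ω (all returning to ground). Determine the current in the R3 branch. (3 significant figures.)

Combine the parallel branches: R_p = (1/1.48 + 1/5.12 + 1/1.99)⁻¹ = 0.7281 Ω.
V_A = 5.54 × 0.7281/8.358 = 0.4826 V.
I(R3) = V_A / R3 = 0.4826/1.99 = 0.2425 A.
(Check via current divider: I_total = 0.6628 A; share G_k/ΣG = 0.3659 → same result.)

I ≈ 0.243 A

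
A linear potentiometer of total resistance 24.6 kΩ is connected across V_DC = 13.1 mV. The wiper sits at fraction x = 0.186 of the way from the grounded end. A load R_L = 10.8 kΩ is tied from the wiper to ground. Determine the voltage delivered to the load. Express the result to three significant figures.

The pot divides into 20.02 kΩ above the wiper and 4.576 kΩ below.
(x·R_p) ‖ R_L = 3.214 kΩ.
V_out = 13.1 × 3.214/(20.02 + 3.214) = 1.812 mV.

V_out ≈ 1.81 mV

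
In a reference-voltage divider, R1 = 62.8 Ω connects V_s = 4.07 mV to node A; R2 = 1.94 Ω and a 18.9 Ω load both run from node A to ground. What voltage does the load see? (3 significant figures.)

R2 ‖ R_L = (1.94 × 18.9)/(1.94 + 18.9) = 1.759 Ω.
Voltage divider with the loaded lower leg: V_out = 4.07 × 1.759/(62.8 + 1.759) = 4.07 × 0.02725 = 0.1109 mV.

V_out ≈ 0.111 mV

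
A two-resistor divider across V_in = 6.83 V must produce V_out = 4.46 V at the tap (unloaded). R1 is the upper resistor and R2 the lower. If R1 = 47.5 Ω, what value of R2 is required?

The divider ratio is R2/(R1+R2) = 4.46/6.83 = 0.6530.
R2 = R1 · 0.6530/(1 − 0.6530) = 89.39 Ω.

R2 ≈ 89.4 Ω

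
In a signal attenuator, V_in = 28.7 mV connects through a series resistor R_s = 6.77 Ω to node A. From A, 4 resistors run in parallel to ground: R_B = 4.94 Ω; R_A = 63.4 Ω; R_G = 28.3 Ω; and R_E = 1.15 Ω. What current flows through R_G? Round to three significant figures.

I ≈ 0.118 mA

Combine the parallel branches: R_p = (1/4.94 + 1/63.4 + 1/28.3 + 1/1.15)⁻¹ = 0.8904 Ω.
V_A by voltage divider: V_A = 28.7 × 0.8904/(6.77 + 0.8904) = 3.336 mV.
I(R_G) = V_A / R_G = 3.336/28.3 = 0.1179 mA.
(Check via current divider: I_total = 3.747 mA; share G_k/ΣG = 0.03146 → same result.)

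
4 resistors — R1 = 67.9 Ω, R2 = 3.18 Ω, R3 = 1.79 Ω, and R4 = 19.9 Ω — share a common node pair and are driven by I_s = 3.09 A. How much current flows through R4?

I ≈ 0.166 A

ΣG = 1/67.9 + 1/3.18 + 1/1.79 + 1/19.9 = 0.9381.
By the current-divider rule, I = I_s · G_k/ΣG = 3.09 × 0.05357 = 0.1655 A.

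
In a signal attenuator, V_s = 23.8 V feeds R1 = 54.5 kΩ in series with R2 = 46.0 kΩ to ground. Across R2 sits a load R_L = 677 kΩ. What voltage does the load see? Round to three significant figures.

R2 ‖ R_L = (46.0 × 677)/(46.0 + 677) = 43.07 kΩ.
Voltage divider with the loaded lower leg: V_out = 23.8 × 43.07/(54.5 + 43.07) = 23.8 × 0.4414 = 10.51 V.

V_out ≈ 10.5 V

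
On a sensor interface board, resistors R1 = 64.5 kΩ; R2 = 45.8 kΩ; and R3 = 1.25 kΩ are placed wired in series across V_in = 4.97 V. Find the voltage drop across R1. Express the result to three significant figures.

V ≈ 2.87 V

ΣR = 64.5 + 45.8 + 1.25 = 111.5 kΩ.
Voltage divider: V = V_in · (64.50 / 111.5) = 4.97 × 0.5782 = 2.874 V.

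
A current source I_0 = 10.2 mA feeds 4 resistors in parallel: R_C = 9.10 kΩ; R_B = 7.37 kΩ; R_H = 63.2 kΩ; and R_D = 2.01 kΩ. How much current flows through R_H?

I ≈ 0.213 mA

Conductances: ΣG = 1/9.10 + 1/7.37 + 1/63.2 + 1/2.01 = 0.7589 (1/kΩ).
By the current-divider rule, I = I_0 · G_k/ΣG = 10.2 × 0.02085 = 0.2127 mA.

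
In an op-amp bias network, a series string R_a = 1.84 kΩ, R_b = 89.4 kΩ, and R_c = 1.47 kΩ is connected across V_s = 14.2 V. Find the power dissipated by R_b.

P ≈ 2.10 mW

The common current is I = 14.2/92.71 = 0.1532 mA.
P = I²R = 0.02346 × 89.4 = 2.097 mW.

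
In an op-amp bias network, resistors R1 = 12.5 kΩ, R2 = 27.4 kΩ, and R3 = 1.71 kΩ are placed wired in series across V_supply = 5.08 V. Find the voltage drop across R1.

V ≈ 1.53 V

Total series resistance ΣR = 12.5 + 27.4 + 1.71 = 41.61 kΩ.
V = V_supply · R/ΣR = 5.08 × 0.3004 = 1.526 V.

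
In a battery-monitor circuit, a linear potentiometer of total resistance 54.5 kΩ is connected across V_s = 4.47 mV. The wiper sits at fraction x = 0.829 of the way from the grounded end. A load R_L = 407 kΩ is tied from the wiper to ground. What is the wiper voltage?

Lower segment x·R_p = 45.18 kΩ; upper segment (1−x)·R_p = 9.320 kΩ.
(x·R_p) ‖ R_L = 40.67 kΩ.
V_out = 4.47 × 40.67/(9.320 + 40.67) = 3.637 mV.

V_out ≈ 3.64 mV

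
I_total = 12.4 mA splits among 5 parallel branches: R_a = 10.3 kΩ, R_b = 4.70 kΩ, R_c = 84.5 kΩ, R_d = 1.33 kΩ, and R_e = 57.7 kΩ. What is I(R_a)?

I ≈ 1.10 mA

ΣG = 1/10.3 + 1/4.70 + 1/84.5 + 1/1.33 + 1/57.7 = 1.091.
R_a takes the fraction G_k/ΣG = 0.09709/1.091 = 0.08900, so I = 12.4 × 0.08900 = 1.104 mA.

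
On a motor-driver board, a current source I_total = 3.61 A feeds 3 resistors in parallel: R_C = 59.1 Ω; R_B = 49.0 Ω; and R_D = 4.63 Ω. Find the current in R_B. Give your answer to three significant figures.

Conductances: ΣG = 1/59.1 + 1/49.0 + 1/4.63 = 0.2533 (1/Ω).
R_B takes the fraction G_k/ΣG = 0.02041/0.2533 = 0.08057, so I = 3.61 × 0.08057 = 0.2908 A.

I ≈ 0.291 A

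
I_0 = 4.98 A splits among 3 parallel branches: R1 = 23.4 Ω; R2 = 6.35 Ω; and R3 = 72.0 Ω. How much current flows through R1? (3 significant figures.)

ΣG = 1/23.4 + 1/6.35 + 1/72.0 = 0.2141.
By the current-divider rule, I = I_0 · G_k/ΣG = 4.98 × 0.1996 = 0.9940 A.

I ≈ 0.994 A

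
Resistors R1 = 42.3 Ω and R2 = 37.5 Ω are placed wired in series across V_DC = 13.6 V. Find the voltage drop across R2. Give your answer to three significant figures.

V ≈ 6.39 V

Series total: ΣR = 42.3 + 37.5 = 79.80 Ω.
Voltage divider: V = V_DC · (37.50 / 79.80) = 13.6 × 0.4699 = 6.391 V.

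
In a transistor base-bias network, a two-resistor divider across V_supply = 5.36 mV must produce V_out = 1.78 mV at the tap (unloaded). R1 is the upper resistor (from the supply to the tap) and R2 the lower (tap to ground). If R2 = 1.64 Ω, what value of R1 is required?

R1 ≈ 3.30 Ω

The divider ratio is R2/(R1+R2) = 1.78/5.36 = 0.3321.
So R1 = R2 · (V_supply/V_out − 1) = 1.64 × (5.36/1.78 − 1) = 1.64 × 2.011 = 3.298 Ω.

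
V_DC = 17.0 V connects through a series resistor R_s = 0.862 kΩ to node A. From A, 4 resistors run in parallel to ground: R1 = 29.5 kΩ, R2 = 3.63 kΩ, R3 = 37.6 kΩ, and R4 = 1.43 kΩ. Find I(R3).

Parallel bank: R_p = 1/(1/29.5 + 1/3.63 + 1/37.6 + 1/1.43) = 0.9659 kΩ.
Node voltage V_A = V_DC · R_p/(R_s + R_p) = 17.0 × 0.5284 = 8.983 V.
I(R3) = V_A / R3 = 8.983/37.6 = 0.2389 mA.

I ≈ 0.239 mA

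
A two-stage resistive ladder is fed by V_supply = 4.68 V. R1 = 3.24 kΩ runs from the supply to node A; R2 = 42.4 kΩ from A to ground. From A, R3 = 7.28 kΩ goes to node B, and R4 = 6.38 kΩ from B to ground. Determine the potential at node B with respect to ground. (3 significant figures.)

The second stage (R3 + R4 = 13.66 kΩ) loads node A in parallel with R2.
Effective lower resistance at A: R2 ‖ 13.66 = 10.33 kΩ.
V_A = 4.68 × 10.33/(3.24 + 10.33) = 3.563 V.
Stage 2 is unloaded, so V_B = V_A · R4/(R3+R4) = 3.563 × 6.38/13.66 = 1.664 V.

V_B ≈ 1.66 V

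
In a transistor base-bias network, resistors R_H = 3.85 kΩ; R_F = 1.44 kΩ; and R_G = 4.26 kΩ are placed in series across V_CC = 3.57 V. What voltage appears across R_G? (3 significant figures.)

Series total: ΣR = 3.85 + 1.44 + 4.26 = 9.550 kΩ.
Voltage divider: V = V_CC · (4.260 / 9.550) = 3.57 × 0.4461 = 1.592 V.

V ≈ 1.59 V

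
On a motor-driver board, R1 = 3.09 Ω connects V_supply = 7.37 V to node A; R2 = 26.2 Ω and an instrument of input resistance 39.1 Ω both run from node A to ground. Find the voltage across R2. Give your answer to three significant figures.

The load sits in parallel with R2, giving an effective lower resistance R2' = R2·R_L/(R2+R_L) = 15.69 Ω.
Then V_out = V_supply · R2'/(R1 + R2') = 7.37 × 15.69/18.78 = 6.157 V.

V_out ≈ 6.16 V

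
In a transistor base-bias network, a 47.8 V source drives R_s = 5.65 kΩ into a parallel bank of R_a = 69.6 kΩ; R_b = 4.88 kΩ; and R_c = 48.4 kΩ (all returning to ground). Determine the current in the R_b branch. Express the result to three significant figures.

I ≈ 4.16 mA

Equivalent of the parallel group: R_p = 4.168 kΩ.
V_A by voltage divider: V_A = 47.8 × 4.168/(5.65 + 4.168) = 20.29 V.
I(R_b) = V_A / R_b = 20.29/4.88 = 4.158 mA.
(Check via current divider: I_total = 4.869 mA; share G_k/ΣG = 0.8540 → same result.)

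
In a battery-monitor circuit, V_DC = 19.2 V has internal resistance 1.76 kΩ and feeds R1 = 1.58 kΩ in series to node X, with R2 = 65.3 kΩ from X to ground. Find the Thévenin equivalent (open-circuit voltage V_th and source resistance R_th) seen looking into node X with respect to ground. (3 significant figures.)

V_th ≈ 18.3 V, R_th ≈ 3.18 kΩ

R1' = 1.76 + 1.58 = 3.340 kΩ (source resistance + R1).
V_th is the unloaded tap voltage: V_DC · R2/(R1'+R2) = 19.2 × 0.9513 = 18.27 V.
With V_DC suppressed (replaced by a short), R_th = R1' ‖ R2 = (3.340 × 65.3)/(3.340 + 65.3) = 3.177 kΩ.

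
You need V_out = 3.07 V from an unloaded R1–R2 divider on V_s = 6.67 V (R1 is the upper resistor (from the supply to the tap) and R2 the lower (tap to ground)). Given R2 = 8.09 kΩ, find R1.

R1 ≈ 9.49 kΩ

The divider ratio is R2/(R1+R2) = 3.07/6.67 = 0.4603.
Rearranging, R1 = R2·(1−k)/k = 8.09 × 1.173 = 9.487 kΩ.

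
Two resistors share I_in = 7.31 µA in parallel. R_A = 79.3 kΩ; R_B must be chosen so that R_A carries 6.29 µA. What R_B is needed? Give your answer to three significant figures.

R_B ≈ 489 kΩ

The fraction through R_A equals R_B/(R_A+R_B).
6.29/7.31 = R_B/(R_A + R_B) → R_B = R_A · (0.8605)/(1 − 0.8605) = 79.3 × 6.167 = 489.0 kΩ.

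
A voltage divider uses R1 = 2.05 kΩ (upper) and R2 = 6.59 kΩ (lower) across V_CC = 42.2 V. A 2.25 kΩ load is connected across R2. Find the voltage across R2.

V_out ≈ 19.0 V

First combine the lower leg with the load: R2 ‖ R_L = 1.677 kΩ.
Voltage divider with the loaded lower leg: V_out = 42.2 × 1.677/(2.05 + 1.677) = 42.2 × 0.4500 = 18.99 V.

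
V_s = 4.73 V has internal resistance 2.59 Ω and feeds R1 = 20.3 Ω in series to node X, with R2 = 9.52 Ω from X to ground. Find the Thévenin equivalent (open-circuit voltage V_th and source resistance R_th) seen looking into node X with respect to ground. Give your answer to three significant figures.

V_th ≈ 1.39 V, R_th ≈ 6.72 Ω

R1' = 2.59 + 20.3 = 22.89 Ω (source resistance + R1).
Open-circuit (no load on X): V_th = V_s · R2/(R1' + R2) = 4.73 × 9.52/(22.89 + 9.52) = 1.389 V.
Looking into X with the source shorted: R_th = R1'·R2/(R1'+R2) = 22.89 × 9.52/32.41 = 6.724 Ω.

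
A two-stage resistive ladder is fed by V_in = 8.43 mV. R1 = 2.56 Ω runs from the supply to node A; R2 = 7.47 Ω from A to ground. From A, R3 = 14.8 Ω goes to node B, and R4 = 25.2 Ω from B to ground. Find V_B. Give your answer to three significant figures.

Node A sees R2 in parallel with the series input of stage 2, R3 + R4 = 40.00 Ω.
Effective lower resistance at A: R2 ‖ 40.00 = 6.295 Ω.
V_A = 8.43 × 6.295/(2.56 + 6.295) = 5.993 mV.
V_B = V_A × 0.6300 = 3.775 mV.

V_B ≈ 3.78 mV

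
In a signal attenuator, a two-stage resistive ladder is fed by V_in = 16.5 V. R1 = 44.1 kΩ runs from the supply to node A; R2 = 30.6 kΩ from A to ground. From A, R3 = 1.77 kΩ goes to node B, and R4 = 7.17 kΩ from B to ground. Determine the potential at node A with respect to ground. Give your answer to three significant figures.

V_A ≈ 2.24 V

Node A sees R2 in parallel with the series input of stage 2, R3 + R4 = 8.940 kΩ.
R2 ‖ (R3+R4) = 6.919 kΩ.
So V_A = 16.5 × 0.1356 = 2.238 V.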